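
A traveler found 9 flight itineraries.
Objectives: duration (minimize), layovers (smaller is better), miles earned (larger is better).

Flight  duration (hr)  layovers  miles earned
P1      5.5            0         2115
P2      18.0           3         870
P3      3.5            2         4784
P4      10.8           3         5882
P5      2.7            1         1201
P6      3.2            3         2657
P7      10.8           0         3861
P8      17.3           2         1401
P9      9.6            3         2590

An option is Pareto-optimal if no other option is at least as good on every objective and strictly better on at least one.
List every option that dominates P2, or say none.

P1, P3, P4, P5, P6, P7, P8, P9

P1: duration 5.5≤18.0, layovers 0≤3, miles earned 2115≥870 — dominates P2.
P3: duration 3.5≤18.0, layovers 2≤3, miles earned 4784≥870 — dominates P2.
P4: duration 10.8≤18.0, layovers 3≤3, miles earned 5882≥870 — dominates P2.
P5: duration 2.7≤18.0, layovers 1≤3, miles earned 1201≥870 — dominates P2.
P6: duration 3.2≤18.0, layovers 3≤3, miles earned 2657≥870 — dominates P2.
P7: duration 10.8≤18.0, layovers 0≤3, miles earned 3861≥870 — dominates P2.
P8: duration 17.3≤18.0, layovers 2≤3, miles earned 1401≥870 — dominates P2.
P9: duration 9.6≤18.0, layovers 3≤3, miles earned 2590≥870 — dominates P2.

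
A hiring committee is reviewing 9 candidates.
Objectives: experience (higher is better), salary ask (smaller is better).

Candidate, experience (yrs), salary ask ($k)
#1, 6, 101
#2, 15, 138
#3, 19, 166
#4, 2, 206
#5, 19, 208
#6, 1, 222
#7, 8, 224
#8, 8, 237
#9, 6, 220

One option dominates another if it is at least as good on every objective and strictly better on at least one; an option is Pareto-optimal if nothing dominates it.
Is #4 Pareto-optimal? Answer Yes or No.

#1 vs #4: experience 6≥2, salary ask 101≤206 — #1 is at least as good on every objective and strictly better on at least one, so #1 dominates #4.

No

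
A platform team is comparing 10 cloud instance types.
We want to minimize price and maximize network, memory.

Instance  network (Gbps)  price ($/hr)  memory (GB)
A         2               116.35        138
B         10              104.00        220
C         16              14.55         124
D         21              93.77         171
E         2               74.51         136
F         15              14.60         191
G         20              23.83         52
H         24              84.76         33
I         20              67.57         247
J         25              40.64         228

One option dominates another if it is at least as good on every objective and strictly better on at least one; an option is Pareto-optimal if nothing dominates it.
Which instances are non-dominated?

A: dominated by B (network 10≥2, price 104.00≤116.35, memory 220≥138).
B: dominated by I (network 20≥10, price 67.57≤104.00, memory 247≥220).
C: not dominated (best price).
D: dominated by J (network 25≥21, price 40.64≤93.77, memory 228≥171).
E: dominated by F (network 15≥2, price 14.60≤74.51, memory 191≥136).
F: not dominated.
G: not dominated.
H: dominated by J (network 25≥24, price 40.64≤84.76, memory 228≥33).
I: not dominated (best memory).
J: not dominated (best network).

C, F, G, I, J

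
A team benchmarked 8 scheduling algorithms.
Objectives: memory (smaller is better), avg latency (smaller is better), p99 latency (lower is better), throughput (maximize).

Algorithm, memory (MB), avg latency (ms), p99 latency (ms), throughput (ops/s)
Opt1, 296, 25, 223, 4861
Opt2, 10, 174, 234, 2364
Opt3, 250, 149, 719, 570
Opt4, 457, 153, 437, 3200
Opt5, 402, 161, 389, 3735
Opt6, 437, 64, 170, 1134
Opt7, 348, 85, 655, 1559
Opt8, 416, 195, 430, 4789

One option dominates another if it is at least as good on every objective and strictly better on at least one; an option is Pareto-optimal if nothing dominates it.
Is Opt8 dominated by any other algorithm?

Yes

Opt1 vs Opt8: memory 296≤416, avg latency 25≤195, p99 latency 223≤430, throughput 4861≥4789 — Opt1 is at least as good on every objective and strictly better on at least one, so Opt1 dominates Opt8.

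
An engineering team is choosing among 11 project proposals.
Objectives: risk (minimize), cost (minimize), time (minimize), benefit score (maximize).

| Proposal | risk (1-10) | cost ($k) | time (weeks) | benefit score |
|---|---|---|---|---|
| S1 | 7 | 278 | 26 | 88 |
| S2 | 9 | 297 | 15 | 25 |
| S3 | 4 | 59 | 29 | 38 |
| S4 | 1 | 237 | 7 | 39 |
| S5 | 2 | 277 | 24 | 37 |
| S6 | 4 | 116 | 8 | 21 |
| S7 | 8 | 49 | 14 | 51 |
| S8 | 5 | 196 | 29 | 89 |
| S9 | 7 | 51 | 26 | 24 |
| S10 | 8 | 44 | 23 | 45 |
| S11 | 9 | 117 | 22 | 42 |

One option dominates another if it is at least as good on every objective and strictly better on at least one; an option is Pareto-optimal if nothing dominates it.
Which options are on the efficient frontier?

S1, S3, S4, S6, S7, S8, S9, S10

S1: not dominated.
S2: dominated by S4 (risk 1≤9, cost 237≤297, time 7≤15, benefit score 39≥25).
S3: not dominated.
S4: not dominated (best risk).
S5: dominated by S4 (risk 1≤2, cost 237≤277, time 7≤24, benefit score 39≥37).
S6: not dominated.
S7: not dominated.
S8: not dominated (best benefit score).
S9: not dominated.
S10: not dominated (best cost).
S11: dominated by S7 (risk 8≤9, cost 49≤117, time 14≤22, benefit score 51≥42).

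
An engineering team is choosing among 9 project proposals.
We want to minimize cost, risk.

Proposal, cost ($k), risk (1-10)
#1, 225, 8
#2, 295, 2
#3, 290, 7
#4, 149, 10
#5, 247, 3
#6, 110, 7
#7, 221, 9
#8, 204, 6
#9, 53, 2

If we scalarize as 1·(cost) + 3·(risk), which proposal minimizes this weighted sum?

#1: 1·225 + 3·8 = 249
#2: 1·295 + 3·2 = 301
#3: 1·290 + 3·7 = 311
#4: 1·149 + 3·10 = 179
#5: 1·247 + 3·3 = 256
#6: 1·110 + 3·7 = 131
#7: 1·221 + 3·9 = 248
#8: 1·204 + 3·6 = 222
#9: 1·53 + 3·2 = 59
Lowest: #9 at 59.

#9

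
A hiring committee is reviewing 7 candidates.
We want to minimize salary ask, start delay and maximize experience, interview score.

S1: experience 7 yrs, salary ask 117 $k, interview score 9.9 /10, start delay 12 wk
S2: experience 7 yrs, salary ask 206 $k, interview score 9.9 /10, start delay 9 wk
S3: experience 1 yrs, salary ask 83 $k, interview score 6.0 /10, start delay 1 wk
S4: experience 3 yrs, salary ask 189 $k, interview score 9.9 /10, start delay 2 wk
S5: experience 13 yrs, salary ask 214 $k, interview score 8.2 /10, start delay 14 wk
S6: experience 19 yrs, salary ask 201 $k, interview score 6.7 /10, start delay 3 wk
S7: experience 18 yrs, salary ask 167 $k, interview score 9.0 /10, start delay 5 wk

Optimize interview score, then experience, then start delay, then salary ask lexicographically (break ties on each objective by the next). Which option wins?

First maximize interview score: best is 9.9, kept {S1, S2, S4}.
Then maximize experience: best is 7, kept {S1, S2}.
Then minimize start delay: best is 9, kept {S2}.

S2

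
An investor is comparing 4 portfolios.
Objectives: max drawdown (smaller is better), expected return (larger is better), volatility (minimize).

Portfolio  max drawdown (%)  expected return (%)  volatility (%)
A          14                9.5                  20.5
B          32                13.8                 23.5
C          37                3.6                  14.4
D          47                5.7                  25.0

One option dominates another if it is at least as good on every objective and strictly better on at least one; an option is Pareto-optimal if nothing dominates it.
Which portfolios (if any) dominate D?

A, B

A: max drawdown 14≤47, expected return 9.5≥5.7, volatility 20.5≤25.0 — dominates D.
B: max drawdown 32≤47, expected return 13.8≥5.7, volatility 23.5≤25.0 — dominates D.
Others (C) are each worse than D on at least one objective.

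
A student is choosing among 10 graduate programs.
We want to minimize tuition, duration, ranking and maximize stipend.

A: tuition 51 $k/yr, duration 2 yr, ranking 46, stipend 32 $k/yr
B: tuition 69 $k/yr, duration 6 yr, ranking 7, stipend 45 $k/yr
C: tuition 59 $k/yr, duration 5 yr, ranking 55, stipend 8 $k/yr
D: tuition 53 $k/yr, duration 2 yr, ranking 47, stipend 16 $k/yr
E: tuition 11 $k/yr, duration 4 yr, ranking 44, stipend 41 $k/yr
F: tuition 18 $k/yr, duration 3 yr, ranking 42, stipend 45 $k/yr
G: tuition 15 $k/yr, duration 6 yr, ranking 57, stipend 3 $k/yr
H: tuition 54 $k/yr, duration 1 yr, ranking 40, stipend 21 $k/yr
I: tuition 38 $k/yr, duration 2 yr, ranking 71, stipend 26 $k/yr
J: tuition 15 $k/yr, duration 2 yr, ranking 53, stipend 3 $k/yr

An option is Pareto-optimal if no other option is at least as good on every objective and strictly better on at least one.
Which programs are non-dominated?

A, B, E, F, H, I, J

A: not dominated.
B: not dominated (best ranking).
C: dominated by A (tuition 51≤59, duration 2≤5, ranking 46≤55, stipend 32≥8).
D: dominated by A (tuition 51≤53, duration 2≤2, ranking 46≤47, stipend 32≥16).
E: not dominated (best tuition).
F: not dominated.
G: dominated by E (tuition 11≤15, duration 4≤6, ranking 44≤57, stipend 41≥3).
H: not dominated (best duration).
I: not dominated.
J: not dominated.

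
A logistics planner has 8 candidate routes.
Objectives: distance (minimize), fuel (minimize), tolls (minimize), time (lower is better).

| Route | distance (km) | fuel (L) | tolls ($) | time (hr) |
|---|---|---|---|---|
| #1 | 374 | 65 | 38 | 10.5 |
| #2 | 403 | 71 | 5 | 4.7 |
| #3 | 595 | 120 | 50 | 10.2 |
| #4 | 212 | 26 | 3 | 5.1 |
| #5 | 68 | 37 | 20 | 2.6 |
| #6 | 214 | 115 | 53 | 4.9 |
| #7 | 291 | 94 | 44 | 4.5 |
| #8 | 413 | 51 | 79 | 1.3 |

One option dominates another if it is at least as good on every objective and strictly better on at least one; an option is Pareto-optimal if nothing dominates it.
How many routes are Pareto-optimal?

4

#1: dominated by #4 (distance 212≤374, fuel 26≤65, tolls 3≤38, time 5.1≤10.5).
#2: not dominated.
#3: dominated by #2 (distance 403≤595, fuel 71≤120, tolls 5≤50, time 4.7≤10.2).
#4: not dominated (best fuel).
#5: not dominated (best distance).
#6: dominated by #5 (distance 68≤214, fuel 37≤115, tolls 20≤53, time 2.6≤4.9).
#7: dominated by #5 (distance 68≤291, fuel 37≤94, tolls 20≤44, time 2.6≤4.5).
#8: not dominated (best time).
Pareto-optimal: #2, #4, #5, #8 → 4.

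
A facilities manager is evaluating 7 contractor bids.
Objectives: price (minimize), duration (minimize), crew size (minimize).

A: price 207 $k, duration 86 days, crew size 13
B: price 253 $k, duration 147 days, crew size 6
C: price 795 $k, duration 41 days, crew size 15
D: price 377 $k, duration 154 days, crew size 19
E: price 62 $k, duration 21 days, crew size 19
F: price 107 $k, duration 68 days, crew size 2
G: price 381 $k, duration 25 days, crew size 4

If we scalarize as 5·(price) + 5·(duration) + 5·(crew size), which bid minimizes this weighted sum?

A: 5·207 + 5·86 + 5·13 = 1530
B: 5·253 + 5·147 + 5·6 = 2030
C: 5·795 + 5·41 + 5·15 = 4255
D: 5·377 + 5·154 + 5·19 = 2750
E: 5·62 + 5·21 + 5·19 = 510
F: 5·107 + 5·68 + 5·2 = 885
G: 5·381 + 5·25 + 5·4 = 2050
Lowest: E at 510.

E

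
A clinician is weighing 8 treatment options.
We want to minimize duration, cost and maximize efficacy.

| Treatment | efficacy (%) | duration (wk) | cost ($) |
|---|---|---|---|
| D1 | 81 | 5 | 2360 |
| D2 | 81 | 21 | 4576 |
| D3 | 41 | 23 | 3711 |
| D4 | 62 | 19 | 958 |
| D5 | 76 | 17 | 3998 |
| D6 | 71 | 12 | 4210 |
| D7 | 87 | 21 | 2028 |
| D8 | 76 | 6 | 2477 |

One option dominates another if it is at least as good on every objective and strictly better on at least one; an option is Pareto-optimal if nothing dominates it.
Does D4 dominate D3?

Yes

D4 vs D3: efficacy 62≥41, duration 19≤23, cost 958≤3711 — D4 is at least as good on every objective with at least one strict improvement.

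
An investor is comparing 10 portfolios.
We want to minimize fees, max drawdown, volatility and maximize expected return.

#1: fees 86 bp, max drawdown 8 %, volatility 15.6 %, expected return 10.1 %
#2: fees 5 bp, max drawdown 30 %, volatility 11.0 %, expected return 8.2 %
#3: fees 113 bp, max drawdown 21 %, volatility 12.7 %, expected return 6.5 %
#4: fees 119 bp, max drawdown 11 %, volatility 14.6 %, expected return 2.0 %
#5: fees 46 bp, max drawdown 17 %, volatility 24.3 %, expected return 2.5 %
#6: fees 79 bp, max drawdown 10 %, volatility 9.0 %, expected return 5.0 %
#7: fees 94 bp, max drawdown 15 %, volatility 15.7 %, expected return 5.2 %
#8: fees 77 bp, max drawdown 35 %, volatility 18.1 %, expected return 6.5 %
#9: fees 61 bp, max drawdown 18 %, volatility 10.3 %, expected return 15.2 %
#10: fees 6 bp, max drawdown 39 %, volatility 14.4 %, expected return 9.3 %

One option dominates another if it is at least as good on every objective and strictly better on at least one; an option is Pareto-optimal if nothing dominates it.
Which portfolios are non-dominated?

#1, #2, #5, #6, #9, #10

#1: not dominated (best max drawdown).
#2: not dominated (best fees).
#3: dominated by #9 (fees 61≤113, max drawdown 18≤21, volatility 10.3≤12.7, expected return 15.2≥6.5).
#4: dominated by #6 (fees 79≤119, max drawdown 10≤11, volatility 9.0≤14.6, expected return 5.0≥2.0).
#5: not dominated.
#6: not dominated (best volatility).
#7: dominated by #1 (fees 86≤94, max drawdown 8≤15, volatility 15.6≤15.7, expected return 10.1≥5.2).
#8: dominated by #2 (fees 5≤77, max drawdown 30≤35, volatility 11.0≤18.1, expected return 8.2≥6.5).
#9: not dominated (best expected return).
#10: not dominated.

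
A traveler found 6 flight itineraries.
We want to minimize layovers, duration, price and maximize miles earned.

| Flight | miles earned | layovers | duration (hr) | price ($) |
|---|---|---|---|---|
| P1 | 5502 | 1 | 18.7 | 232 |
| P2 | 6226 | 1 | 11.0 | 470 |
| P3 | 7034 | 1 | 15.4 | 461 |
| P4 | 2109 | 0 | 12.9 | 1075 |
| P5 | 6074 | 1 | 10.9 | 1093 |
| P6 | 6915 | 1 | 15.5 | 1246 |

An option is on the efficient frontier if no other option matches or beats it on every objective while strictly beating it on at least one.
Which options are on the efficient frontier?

P1: not dominated (best price).
P2: not dominated.
P3: not dominated (best miles earned).
P4: not dominated (best layovers).
P5: not dominated (best duration).
P6: dominated by P3 (miles earned 7034≥6915, layovers 1≤1, duration 15.4≤15.5, price 461≤1246).

P1, P2, P3, P4, P5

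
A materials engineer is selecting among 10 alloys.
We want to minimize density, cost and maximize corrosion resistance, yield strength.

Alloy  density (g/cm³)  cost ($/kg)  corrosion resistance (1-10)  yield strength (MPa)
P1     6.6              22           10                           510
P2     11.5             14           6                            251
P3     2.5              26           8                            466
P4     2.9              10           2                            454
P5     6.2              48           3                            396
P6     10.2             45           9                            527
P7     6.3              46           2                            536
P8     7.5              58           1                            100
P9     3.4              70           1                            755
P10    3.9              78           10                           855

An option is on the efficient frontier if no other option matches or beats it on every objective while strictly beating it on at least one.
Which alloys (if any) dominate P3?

none

P1: worse on density (6.6 vs 2.5).
P2: worse on density (11.5 vs 2.5).
P4: worse on density (2.9 vs 2.5).
P5: worse on density (6.2 vs 2.5).
P6: worse on density (10.2 vs 2.5).
P7: worse on density (6.3 vs 2.5).
P8: worse on density (7.5 vs 2.5).
P9: worse on density (3.4 vs 2.5).
P10: worse on density (3.9 vs 2.5).
No option dominates P3.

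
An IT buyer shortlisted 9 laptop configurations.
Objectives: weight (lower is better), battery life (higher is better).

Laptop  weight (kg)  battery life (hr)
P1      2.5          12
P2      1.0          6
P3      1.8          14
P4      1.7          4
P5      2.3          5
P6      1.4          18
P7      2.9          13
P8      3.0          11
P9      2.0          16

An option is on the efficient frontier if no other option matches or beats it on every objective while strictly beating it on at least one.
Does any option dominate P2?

P1: worse on weight (2.5 vs 1.0).
P3: worse on weight (1.8 vs 1.0).
P4: worse on weight (1.7 vs 1.0).
P5: worse on weight (2.3 vs 1.0).
P6: worse on weight (1.4 vs 1.0).
P7: worse on weight (2.9 vs 1.0).
P8: worse on weight (3.0 vs 1.0).
P9: worse on weight (2.0 vs 1.0).
No option is at least as good as P2 on every objective and strictly better on one.

No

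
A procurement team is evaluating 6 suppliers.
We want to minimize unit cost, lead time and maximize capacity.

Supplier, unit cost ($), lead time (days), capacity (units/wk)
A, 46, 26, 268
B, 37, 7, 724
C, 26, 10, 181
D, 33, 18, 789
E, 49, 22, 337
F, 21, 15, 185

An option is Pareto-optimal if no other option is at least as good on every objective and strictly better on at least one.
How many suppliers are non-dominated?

4

A: dominated by B (unit cost 37≤46, lead time 7≤26, capacity 724≥268).
B: not dominated (best lead time).
C: not dominated.
D: not dominated (best capacity).
E: dominated by B (unit cost 37≤49, lead time 7≤22, capacity 724≥337).
F: not dominated (best unit cost).
Pareto-optimal: B, C, D, F → 4.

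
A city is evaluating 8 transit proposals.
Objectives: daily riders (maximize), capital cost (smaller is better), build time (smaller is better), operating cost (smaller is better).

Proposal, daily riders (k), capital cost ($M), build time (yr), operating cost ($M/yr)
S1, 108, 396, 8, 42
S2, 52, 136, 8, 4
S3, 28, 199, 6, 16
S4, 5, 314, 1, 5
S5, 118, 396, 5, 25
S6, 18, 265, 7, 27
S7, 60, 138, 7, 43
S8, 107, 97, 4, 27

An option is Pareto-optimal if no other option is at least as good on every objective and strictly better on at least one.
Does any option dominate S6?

S3 vs S6: daily riders 28≥18, capital cost 199≤265, build time 6≤7, operating cost 16≤27 — S3 is at least as good on every objective and strictly better on at least one, so S3 dominates S6.

Yes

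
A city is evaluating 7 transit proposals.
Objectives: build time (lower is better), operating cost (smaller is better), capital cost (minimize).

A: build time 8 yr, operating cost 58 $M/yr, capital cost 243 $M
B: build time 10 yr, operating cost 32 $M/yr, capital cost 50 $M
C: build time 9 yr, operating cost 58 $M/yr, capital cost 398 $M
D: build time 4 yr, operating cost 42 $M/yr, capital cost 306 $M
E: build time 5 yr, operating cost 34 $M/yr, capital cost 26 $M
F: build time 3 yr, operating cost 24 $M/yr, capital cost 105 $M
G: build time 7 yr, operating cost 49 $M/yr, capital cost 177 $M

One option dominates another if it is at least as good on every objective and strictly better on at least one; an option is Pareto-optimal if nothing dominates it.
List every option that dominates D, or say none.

F: build time 3≤4, operating cost 24≤42, capital cost 105≤306 — dominates D.
Others (A, B, C, E, G) are each worse than D on at least one objective.

F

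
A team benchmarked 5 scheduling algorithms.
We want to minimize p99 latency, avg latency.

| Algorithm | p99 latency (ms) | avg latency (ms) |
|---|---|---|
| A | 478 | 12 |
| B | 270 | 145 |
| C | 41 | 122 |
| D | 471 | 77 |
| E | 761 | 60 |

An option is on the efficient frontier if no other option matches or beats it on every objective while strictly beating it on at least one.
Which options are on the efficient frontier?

A, C, D

A: not dominated (best avg latency).
B: dominated by C (p99 latency 41≤270, avg latency 122≤145).
C: not dominated (best p99 latency).
D: not dominated.
E: dominated by A (p99 latency 478≤761, avg latency 12≤60).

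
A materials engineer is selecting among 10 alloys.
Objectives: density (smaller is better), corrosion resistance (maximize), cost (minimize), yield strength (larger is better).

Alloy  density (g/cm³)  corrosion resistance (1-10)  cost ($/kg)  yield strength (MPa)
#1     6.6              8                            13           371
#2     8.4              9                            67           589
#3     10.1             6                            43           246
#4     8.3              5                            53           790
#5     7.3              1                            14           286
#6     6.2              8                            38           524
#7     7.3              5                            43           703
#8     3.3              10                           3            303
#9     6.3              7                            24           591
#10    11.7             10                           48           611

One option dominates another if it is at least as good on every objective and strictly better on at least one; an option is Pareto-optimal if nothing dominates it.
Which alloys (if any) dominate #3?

#1, #6, #8, #9

#1: density 6.6≤10.1, corrosion resistance 8≥6, cost 13≤43, yield strength 371≥246 — dominates #3.
#6: density 6.2≤10.1, corrosion resistance 8≥6, cost 38≤43, yield strength 524≥246 — dominates #3.
#8: density 3.3≤10.1, corrosion resistance 10≥6, cost 3≤43, yield strength 303≥246 — dominates #3.
#9: density 6.3≤10.1, corrosion resistance 7≥6, cost 24≤43, yield strength 591≥246 — dominates #3.
Others (#2, #4, #5, #7, #10) are each worse than #3 on at least one objective.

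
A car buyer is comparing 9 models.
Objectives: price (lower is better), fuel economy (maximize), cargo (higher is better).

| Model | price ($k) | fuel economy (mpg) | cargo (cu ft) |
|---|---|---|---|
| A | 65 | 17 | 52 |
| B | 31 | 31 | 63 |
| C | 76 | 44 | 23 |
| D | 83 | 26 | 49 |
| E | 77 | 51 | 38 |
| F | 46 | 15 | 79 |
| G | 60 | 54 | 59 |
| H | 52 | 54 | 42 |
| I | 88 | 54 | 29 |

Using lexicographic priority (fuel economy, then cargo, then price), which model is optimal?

First maximize fuel economy: best is 54, kept {G, H, I}.
Then maximize cargo: best is 59, kept {G}.

G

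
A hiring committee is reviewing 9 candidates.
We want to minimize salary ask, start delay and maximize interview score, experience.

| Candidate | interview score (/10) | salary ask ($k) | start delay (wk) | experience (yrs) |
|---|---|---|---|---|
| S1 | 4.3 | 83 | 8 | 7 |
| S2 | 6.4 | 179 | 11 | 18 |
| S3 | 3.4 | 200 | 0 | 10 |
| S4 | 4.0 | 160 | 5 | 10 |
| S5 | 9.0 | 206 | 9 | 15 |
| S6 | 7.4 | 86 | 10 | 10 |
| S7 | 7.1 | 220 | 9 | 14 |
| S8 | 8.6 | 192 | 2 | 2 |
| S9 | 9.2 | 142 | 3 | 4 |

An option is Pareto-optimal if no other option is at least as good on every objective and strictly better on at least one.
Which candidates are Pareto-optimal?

S1: not dominated (best salary ask).
S2: not dominated (best experience).
S3: not dominated (best start delay).
S4: not dominated.
S5: not dominated.
S6: not dominated.
S7: dominated by S5 (interview score 9.0≥7.1, salary ask 206≤220, start delay 9≤9, experience 15≥14).
S8: not dominated.
S9: not dominated (best interview score).

S1, S2, S3, S4, S5, S6, S8, S9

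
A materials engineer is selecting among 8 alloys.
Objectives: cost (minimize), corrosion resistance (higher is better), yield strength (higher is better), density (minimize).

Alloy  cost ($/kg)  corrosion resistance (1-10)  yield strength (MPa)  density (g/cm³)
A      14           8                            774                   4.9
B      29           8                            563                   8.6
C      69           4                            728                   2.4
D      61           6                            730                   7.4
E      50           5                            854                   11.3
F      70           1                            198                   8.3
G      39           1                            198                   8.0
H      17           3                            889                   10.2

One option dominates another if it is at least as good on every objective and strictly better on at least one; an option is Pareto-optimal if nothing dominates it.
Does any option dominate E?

No

A: worse on yield strength (774 vs 854).
B: worse on yield strength (563 vs 854).
C: worse on cost (69 vs 50).
D: worse on cost (61 vs 50).
F: worse on cost (70 vs 50).
G: worse on corrosion resistance (1 vs 5).
H: worse on corrosion resistance (3 vs 5).
No option is at least as good as E on every objective and strictly better on one.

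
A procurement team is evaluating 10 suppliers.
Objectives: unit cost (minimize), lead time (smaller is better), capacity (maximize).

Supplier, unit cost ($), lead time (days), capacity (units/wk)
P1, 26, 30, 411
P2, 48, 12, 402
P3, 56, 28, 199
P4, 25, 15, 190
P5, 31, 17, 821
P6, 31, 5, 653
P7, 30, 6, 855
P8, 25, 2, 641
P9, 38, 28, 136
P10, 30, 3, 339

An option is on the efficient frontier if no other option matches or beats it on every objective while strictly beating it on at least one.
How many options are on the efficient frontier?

P1: dominated by P8 (unit cost 25≤26, lead time 2≤30, capacity 641≥411).
P2: dominated by P6 (unit cost 31≤48, lead time 5≤12, capacity 653≥402).
P3: dominated by P2 (unit cost 48≤56, lead time 12≤28, capacity 402≥199).
P4: dominated by P8 (unit cost 25≤25, lead time 2≤15, capacity 641≥190).
P5: dominated by P7 (unit cost 30≤31, lead time 6≤17, capacity 855≥821).
P6: not dominated.
P7: not dominated (best capacity).
P8: not dominated (best lead time).
P9: dominated by P4 (unit cost 25≤38, lead time 15≤28, capacity 190≥136).
P10: dominated by P8 (unit cost 25≤30, lead time 2≤3, capacity 641≥339).
Pareto-optimal: P6, P7, P8 → 3.

3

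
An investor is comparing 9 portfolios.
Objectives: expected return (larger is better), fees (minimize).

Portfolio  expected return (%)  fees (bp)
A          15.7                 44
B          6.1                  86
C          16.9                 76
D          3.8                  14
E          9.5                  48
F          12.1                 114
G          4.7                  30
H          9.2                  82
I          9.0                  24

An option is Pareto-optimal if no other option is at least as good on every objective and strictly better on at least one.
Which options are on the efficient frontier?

A: not dominated.
B: dominated by A (expected return 15.7≥6.1, fees 44≤86).
C: not dominated (best expected return).
D: not dominated (best fees).
E: dominated by A (expected return 15.7≥9.5, fees 44≤48).
F: dominated by A (expected return 15.7≥12.1, fees 44≤114).
G: dominated by I (expected return 9.0≥4.7, fees 24≤30).
H: dominated by A (expected return 15.7≥9.2, fees 44≤82).
I: not dominated.

A, C, D, I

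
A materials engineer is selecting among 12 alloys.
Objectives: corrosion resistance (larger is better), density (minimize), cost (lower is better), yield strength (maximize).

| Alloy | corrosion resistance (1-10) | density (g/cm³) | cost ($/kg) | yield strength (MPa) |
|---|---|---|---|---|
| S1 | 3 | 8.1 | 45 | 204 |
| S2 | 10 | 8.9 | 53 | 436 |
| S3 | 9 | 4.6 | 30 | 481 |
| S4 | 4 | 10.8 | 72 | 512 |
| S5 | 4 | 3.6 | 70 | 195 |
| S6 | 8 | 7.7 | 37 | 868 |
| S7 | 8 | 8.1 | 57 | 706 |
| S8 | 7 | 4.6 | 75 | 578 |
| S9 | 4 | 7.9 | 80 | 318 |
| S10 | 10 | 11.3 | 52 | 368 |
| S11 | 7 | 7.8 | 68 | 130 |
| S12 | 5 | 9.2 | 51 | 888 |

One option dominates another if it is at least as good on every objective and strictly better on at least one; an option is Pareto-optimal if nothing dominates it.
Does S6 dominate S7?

S6 vs S7: corrosion resistance 8≥8, density 7.7≤8.1, cost 37≤57, yield strength 868≥706 — S6 is at least as good on every objective with at least one strict improvement.

Yes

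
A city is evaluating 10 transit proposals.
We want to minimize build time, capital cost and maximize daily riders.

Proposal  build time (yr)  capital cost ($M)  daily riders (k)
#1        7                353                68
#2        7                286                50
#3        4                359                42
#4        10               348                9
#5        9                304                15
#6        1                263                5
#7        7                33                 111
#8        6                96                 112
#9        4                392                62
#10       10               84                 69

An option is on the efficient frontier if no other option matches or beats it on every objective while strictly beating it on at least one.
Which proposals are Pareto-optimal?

#3, #6, #7, #8, #9

#1: dominated by #7 (build time 7≤7, capital cost 33≤353, daily riders 111≥68).
#2: dominated by #7 (build time 7≤7, capital cost 33≤286, daily riders 111≥50).
#3: not dominated.
#4: dominated by #2 (build time 7≤10, capital cost 286≤348, daily riders 50≥9).
#5: dominated by #2 (build time 7≤9, capital cost 286≤304, daily riders 50≥15).
#6: not dominated (best build time).
#7: not dominated (best capital cost).
#8: not dominated (best daily riders).
#9: not dominated.
#10: dominated by #7 (build time 7≤10, capital cost 33≤84, daily riders 111≥69).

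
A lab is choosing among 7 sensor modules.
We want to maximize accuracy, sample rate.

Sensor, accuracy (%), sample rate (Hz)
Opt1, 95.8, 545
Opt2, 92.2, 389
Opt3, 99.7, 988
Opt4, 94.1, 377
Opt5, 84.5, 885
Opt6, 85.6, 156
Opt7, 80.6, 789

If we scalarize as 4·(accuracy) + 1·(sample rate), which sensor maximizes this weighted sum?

Opt3

Opt1: 4·95.8 + 1·545 = 928.2
Opt2: 4·92.2 + 1·389 = 757.8
Opt3: 4·99.7 + 1·988 = 1386.8
Opt4: 4·94.1 + 1·377 = 753.4
Opt5: 4·84.5 + 1·885 = 1223.0
Opt6: 4·85.6 + 1·156 = 498.4
Opt7: 4·80.6 + 1·789 = 1111.4
Highest: Opt3 at 1386.8.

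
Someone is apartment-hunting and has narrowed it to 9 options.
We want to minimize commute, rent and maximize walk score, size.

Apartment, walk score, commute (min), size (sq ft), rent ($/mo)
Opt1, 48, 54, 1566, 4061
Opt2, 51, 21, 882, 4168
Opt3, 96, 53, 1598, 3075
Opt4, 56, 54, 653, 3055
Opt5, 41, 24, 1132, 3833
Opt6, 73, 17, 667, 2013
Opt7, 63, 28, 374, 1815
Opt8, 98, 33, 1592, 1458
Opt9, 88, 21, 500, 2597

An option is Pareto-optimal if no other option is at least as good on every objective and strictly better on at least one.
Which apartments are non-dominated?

Opt1: dominated by Opt3 (walk score 96≥48, commute 53≤54, size 1598≥1566, rent 3075≤4061).
Opt2: not dominated.
Opt3: not dominated (best size).
Opt4: dominated by Opt6 (walk score 73≥56, commute 17≤54, size 667≥653, rent 2013≤3055).
Opt5: not dominated.
Opt6: not dominated (best commute).
Opt7: not dominated.
Opt8: not dominated (best walk score).
Opt9: not dominated.

Opt2, Opt3, Opt5, Opt6, Opt7, Opt8, Opt9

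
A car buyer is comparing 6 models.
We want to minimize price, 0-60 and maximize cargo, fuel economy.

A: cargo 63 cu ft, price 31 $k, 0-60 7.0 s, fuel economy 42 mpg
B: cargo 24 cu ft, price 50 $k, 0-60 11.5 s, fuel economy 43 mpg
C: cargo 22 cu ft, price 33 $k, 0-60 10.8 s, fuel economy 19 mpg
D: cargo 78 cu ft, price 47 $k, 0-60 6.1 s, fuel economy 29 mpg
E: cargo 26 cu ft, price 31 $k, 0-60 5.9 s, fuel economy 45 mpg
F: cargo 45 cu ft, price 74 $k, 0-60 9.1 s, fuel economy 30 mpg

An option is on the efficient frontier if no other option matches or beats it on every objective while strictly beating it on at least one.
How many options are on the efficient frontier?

3

A: not dominated.
B: dominated by E (cargo 26≥24, price 31≤50, 0-60 5.9≤11.5, fuel economy 45≥43).
C: dominated by A (cargo 63≥22, price 31≤33, 0-60 7.0≤10.8, fuel economy 42≥19).
D: not dominated (best cargo).
E: not dominated (best 0-60).
F: dominated by A (cargo 63≥45, price 31≤74, 0-60 7.0≤9.1, fuel economy 42≥30).
Pareto-optimal: A, D, E → 3.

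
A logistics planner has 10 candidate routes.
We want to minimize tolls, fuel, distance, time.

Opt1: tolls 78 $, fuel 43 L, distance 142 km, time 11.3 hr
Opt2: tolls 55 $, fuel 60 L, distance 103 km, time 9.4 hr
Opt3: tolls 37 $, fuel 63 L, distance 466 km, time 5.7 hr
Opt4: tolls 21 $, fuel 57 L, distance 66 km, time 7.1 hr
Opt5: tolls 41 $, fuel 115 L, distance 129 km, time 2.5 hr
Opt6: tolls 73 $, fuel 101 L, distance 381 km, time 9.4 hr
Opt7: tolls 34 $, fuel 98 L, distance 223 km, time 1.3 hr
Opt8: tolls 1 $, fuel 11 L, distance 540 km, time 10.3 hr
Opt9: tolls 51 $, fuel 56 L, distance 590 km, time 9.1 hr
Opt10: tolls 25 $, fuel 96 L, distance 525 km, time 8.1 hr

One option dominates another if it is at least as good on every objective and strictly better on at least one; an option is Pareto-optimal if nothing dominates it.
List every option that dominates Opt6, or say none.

Opt2: tolls 55≤73, fuel 60≤101, distance 103≤381, time 9.4≤9.4 — dominates Opt6.
Opt4: tolls 21≤73, fuel 57≤101, distance 66≤381, time 7.1≤9.4 — dominates Opt6.
Opt7: tolls 34≤73, fuel 98≤101, distance 223≤381, time 1.3≤9.4 — dominates Opt6.
Others (Opt1, Opt3, Opt5, Opt8, Opt9, Opt10) are each worse than Opt6 on at least one objective.

Opt2, Opt4, Opt7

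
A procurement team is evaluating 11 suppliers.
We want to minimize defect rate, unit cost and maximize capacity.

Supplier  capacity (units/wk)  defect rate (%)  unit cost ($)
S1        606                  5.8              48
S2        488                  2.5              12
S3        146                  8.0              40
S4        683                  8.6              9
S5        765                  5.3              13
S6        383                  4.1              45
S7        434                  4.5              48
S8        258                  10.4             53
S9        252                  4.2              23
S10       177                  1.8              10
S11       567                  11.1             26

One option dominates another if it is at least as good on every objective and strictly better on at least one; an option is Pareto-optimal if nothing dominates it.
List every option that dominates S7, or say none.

S2: capacity 488≥434, defect rate 2.5≤4.5, unit cost 12≤48 — dominates S7.
Others (S1, S3, S4, S5, S6, S8, S9, S10, S11) are each worse than S7 on at least one objective.

S2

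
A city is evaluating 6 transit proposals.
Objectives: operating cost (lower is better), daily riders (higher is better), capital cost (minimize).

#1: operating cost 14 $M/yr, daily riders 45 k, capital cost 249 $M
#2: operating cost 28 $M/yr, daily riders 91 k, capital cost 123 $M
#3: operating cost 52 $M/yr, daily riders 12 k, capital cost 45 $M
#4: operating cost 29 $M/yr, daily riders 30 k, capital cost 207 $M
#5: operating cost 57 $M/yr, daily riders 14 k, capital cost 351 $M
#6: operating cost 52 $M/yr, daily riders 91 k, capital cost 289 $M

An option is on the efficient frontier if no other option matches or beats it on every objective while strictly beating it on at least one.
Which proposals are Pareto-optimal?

#1: not dominated (best operating cost).
#2: not dominated.
#3: not dominated (best capital cost).
#4: dominated by #2 (operating cost 28≤29, daily riders 91≥30, capital cost 123≤207).
#5: dominated by #1 (operating cost 14≤57, daily riders 45≥14, capital cost 249≤351).
#6: dominated by #2 (operating cost 28≤52, daily riders 91≥91, capital cost 123≤289).

#1, #2, #3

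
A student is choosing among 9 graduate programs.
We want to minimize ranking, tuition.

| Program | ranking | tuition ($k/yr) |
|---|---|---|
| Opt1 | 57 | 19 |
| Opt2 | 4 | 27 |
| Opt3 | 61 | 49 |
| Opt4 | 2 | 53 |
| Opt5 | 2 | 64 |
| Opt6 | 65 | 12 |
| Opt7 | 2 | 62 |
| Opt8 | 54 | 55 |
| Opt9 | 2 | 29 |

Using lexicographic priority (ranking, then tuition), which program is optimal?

Opt9

First minimize ranking: best is 2, kept {Opt4, Opt5, Opt7, Opt9}.
Then minimize tuition: best is 29, kept {Opt9}.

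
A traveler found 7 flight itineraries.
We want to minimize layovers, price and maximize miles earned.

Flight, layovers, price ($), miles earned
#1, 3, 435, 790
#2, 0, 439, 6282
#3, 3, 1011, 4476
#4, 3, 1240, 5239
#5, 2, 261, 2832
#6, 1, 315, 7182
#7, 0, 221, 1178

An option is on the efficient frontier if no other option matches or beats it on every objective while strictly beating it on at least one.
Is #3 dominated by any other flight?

#2 vs #3: layovers 0≤3, price 439≤1011, miles earned 6282≥4476 — #2 is at least as good on every objective and strictly better on at least one, so #2 dominates #3.

Yes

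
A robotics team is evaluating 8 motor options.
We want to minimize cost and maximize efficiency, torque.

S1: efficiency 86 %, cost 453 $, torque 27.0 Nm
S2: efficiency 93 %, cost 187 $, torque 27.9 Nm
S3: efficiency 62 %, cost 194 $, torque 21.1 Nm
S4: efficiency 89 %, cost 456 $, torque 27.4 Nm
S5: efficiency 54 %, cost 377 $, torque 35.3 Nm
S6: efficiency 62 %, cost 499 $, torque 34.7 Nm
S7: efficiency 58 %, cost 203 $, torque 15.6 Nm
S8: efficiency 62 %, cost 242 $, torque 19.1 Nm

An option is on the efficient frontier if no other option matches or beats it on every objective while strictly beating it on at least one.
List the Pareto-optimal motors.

S1: dominated by S2 (efficiency 93≥86, cost 187≤453, torque 27.9≥27.0).
S2: not dominated (best efficiency).
S3: dominated by S2 (efficiency 93≥62, cost 187≤194, torque 27.9≥21.1).
S4: dominated by S2 (efficiency 93≥89, cost 187≤456, torque 27.9≥27.4).
S5: not dominated (best torque).
S6: not dominated.
S7: dominated by S2 (efficiency 93≥58, cost 187≤203, torque 27.9≥15.6).
S8: dominated by S2 (efficiency 93≥62, cost 187≤242, torque 27.9≥19.1).

S2, S5, S6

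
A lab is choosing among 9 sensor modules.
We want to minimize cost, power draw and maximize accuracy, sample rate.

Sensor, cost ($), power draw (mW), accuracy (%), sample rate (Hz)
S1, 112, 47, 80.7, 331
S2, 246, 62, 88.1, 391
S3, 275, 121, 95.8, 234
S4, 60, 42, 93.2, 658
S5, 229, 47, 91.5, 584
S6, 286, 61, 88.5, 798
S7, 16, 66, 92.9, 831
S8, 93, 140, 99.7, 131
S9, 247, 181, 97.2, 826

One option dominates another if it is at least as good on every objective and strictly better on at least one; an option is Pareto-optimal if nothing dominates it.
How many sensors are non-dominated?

6

S1: dominated by S4 (cost 60≤112, power draw 42≤47, accuracy 93.2≥80.7, sample rate 658≥331).
S2: dominated by S4 (cost 60≤246, power draw 42≤62, accuracy 93.2≥88.1, sample rate 658≥391).
S3: not dominated.
S4: not dominated (best power draw).
S5: dominated by S4 (cost 60≤229, power draw 42≤47, accuracy 93.2≥91.5, sample rate 658≥584).
S6: not dominated.
S7: not dominated (best cost).
S8: not dominated (best accuracy).
S9: not dominated.
Pareto-optimal: S3, S4, S6, S7, S8, S9 → 6.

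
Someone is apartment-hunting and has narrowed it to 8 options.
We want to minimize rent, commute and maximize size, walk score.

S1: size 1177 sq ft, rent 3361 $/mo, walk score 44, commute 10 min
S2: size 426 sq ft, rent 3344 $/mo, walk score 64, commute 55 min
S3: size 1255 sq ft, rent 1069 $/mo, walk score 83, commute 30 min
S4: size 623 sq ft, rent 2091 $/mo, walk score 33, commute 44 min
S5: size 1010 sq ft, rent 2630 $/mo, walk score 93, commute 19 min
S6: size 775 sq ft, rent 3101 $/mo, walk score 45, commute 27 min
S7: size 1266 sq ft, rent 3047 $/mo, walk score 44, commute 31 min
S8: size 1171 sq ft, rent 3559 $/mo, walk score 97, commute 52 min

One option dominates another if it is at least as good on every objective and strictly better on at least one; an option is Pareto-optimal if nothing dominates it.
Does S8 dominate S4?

S8 vs S4: S8 is worse on rent (3559 vs 2091), so it does not dominate S4.

No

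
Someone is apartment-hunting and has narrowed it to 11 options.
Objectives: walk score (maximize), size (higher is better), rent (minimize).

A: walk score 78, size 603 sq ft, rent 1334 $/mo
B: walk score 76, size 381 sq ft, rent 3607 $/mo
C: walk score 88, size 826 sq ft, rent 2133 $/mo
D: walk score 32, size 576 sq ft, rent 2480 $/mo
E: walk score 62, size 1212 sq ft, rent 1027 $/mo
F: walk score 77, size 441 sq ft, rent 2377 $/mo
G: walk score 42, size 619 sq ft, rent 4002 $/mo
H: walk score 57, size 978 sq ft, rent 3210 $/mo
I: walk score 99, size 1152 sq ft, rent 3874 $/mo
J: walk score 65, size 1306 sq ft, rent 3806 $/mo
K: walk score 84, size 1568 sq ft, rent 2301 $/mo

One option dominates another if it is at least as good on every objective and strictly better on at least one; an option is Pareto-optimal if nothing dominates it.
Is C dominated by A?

No

A vs C: A is worse on walk score (78 vs 88), so it does not dominate C.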